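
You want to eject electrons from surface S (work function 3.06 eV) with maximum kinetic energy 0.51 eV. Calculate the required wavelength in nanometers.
347.29 nm

From Einstein's equation: KE_max = hc/λ - φ

Rearranging for λ:
hc/λ = KE_max + φ
λ = hc/(KE_max + φ)

Required photon energy:
E_photon = KE_max + φ = 0.51 + 3.06 = 3.57 eV

Required wavelength:
λ = hc/E_photon = (6.626×10⁻³⁴)(3×10⁸) / (3.57 × 1.602×10⁻¹⁹)
λ = 347.29 nm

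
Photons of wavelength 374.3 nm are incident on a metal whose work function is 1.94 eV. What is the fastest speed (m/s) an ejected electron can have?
6.9482e+05 m/s

First, find the maximum kinetic energy:
E_photon = hc/λ = 3.3124 eV
KE_max = E_photon - φ = 3.3124 - 1.94 = 1.3724 eV

Convert to Joules: KE_max = 1.3724 × 1.602×10⁻¹⁹ J = 2.1989e-19 J

Then use KE = ½mv² to find velocity:
v = √(2·KE/m) = √(2 × 2.1989e-19 J / 9.109e-31 kg)
v = 6.9482e+05 m/s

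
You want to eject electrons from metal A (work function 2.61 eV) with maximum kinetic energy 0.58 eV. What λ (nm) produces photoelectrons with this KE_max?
388.67 nm

From Einstein's equation: KE_max = hc/λ - φ

Rearranging for λ:
hc/λ = KE_max + φ
λ = hc/(KE_max + φ)

Required photon energy:
E_photon = KE_max + φ = 0.58 + 2.61 = 3.19 eV

Required wavelength:
λ = hc/E_photon = (6.626×10⁻³⁴)(3×10⁸) / (3.19 × 1.602×10⁻¹⁹)
λ = 388.67 nm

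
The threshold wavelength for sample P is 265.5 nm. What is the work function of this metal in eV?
4.67 eV

At the threshold wavelength, photon energy equals work function:
φ = hc/λ₀

Calculating:
φ = (6.626×10⁻³⁴ J·s)(3×10⁸ m/s) / (265.5×10⁻⁹ m)
φ = 4.67 eV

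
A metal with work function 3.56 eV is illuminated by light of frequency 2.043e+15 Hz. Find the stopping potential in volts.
4.8892 V

The stopping potential V_s satisfies: eV_s = KE_max

First, find KE_max using Einstein's equation:
E_photon = hf = (6.626×10⁻³⁴ J·s)(2.043e+15 Hz) = 8.4492 eV
KE_max = E_photon - φ = 8.4492 - 3.56 = 4.8892 eV

Since eV_s = KE_max:
V_s = KE_max/e = 4.8892 V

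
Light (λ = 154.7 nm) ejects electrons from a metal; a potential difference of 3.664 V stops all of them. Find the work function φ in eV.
4.35 eV

The stopping potential gives the maximum kinetic energy: KE_max = eV_s = 3.664 eV

From Einstein's photoelectric equation: KE_max = hc/λ - φ
Rearranging: φ = hc/λ - KE_max

Calculate photon energy:
E_photon = hc/λ = (6.626×10⁻³⁴ J·s)(3×10⁸ m/s) / (154.7×10⁻⁹ m) = 8.0145 eV

Therefore:
φ = 8.0145 - 3.664 = 4.35 eV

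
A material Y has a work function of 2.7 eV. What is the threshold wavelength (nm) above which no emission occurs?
459.20 nm

The threshold wavelength is when the photon energy equals the work function:
hc/λ₀ = φ

Solving for λ₀:
λ₀ = hc/φ = (6.626×10⁻³⁴ J·s)(3×10⁸ m/s) / (2.7 eV × 1.602×10⁻¹⁹ J/eV)
λ₀ = 459.20 nm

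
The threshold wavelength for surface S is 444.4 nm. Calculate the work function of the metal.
2.79 eV

At the threshold wavelength, photon energy equals work function:
φ = hc/λ₀

Calculating:
φ = (6.626×10⁻³⁴ J·s)(3×10⁸ m/s) / (444.4×10⁻⁹ m)
φ = 2.79 eV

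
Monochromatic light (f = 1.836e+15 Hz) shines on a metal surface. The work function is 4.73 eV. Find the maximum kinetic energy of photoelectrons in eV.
2.8631 eV

Using Einstein's photoelectric equation: KE_max = hf - φ

First, calculate the photon energy:
E_photon = hf = (6.626×10⁻³⁴ J·s)(1.836e+15 Hz)
E_photon = 7.5931 eV

Then, the maximum kinetic energy:
KE_max = E_photon - φ = 7.5931 eV - 4.73 eV = 2.8631 eV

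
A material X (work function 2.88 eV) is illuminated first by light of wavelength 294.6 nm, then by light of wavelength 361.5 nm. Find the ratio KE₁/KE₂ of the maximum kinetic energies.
2.4168

Using Einstein's equation: KE_max = hc/λ - φ

For λ₁ = 294.6 nm:
E₁ = hc/λ₁ = 4.2086 eV
KE₁ = E₁ - φ = 4.2086 - 2.88 = 1.3286 eV

For λ₂ = 361.5 nm:
E₂ = hc/λ₂ = 3.4297 eV
KE₂ = E₂ - φ = 3.4297 - 2.88 = 0.5497 eV

Ratio: KE₁/KE₂ = 1.3286/0.5497 = 2.4168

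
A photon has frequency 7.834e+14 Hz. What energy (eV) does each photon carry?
3.2399 eV

Using E = hf:

E = hf = (6.626×10⁻³⁴ J·s)(7.834e+14 Hz)
E = 3.2399 eV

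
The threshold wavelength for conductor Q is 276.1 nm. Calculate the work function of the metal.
4.49 eV

At the threshold wavelength, photon energy equals work function:
φ = hc/λ₀

Calculating:
φ = (6.626×10⁻³⁴ J·s)(3×10⁸ m/s) / (276.1×10⁻⁹ m)
φ = 4.49 eV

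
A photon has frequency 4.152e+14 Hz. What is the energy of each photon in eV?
1.7171 eV

Using E = hf:

E = hf = (6.626×10⁻³⁴ J·s)(4.152e+14 Hz)
E = 1.7171 eV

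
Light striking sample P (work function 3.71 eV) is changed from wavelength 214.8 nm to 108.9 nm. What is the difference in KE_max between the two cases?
5.6131 eV

Using Einstein's equation: KE_max = hc/λ - φ

For λ₁ = 214.8 nm:
KE₁ = hc/λ₁ - φ = 5.7721 - 3.71 = 2.0621 eV

For λ₂ = 108.9 nm:
KE₂ = hc/λ₂ - φ = 11.3851 - 3.71 = 7.6751 eV

Change in KE:
ΔKE = KE₂ - KE₁ = 7.6751 - 2.0621 = 5.6131 eV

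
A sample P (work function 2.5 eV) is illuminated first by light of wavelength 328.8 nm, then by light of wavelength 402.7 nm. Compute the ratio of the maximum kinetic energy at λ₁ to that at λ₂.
2.1955

Using Einstein's equation: KE_max = hc/λ - φ

For λ₁ = 328.8 nm:
E₁ = hc/λ₁ = 3.7708 eV
KE₁ = E₁ - φ = 3.7708 - 2.5 = 1.2708 eV

For λ₂ = 402.7 nm:
E₂ = hc/λ₂ = 3.0788 eV
KE₂ = E₂ - φ = 3.0788 - 2.5 = 0.5788 eV

Ratio: KE₁/KE₂ = 1.2708/0.5788 = 2.1955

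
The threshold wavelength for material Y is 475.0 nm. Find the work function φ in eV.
2.61 eV

At the threshold wavelength, photon energy equals work function:
φ = hc/λ₀

Calculating:
φ = (6.626×10⁻³⁴ J·s)(3×10⁸ m/s) / (475.0×10⁻⁹ m)
φ = 2.61 eV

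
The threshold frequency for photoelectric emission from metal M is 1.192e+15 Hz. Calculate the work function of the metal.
4.93 eV

At the threshold frequency, photon energy equals work function:
φ = hf₀

Calculating:
φ = (6.626×10⁻³⁴ J·s)(1.192e+15 Hz)
φ = 4.93 eV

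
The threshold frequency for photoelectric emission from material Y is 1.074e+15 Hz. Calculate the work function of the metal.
4.44 eV

At the threshold frequency, photon energy equals work function:
φ = hf₀

Calculating:
φ = (6.626×10⁻³⁴ J·s)(1.074e+15 Hz)
φ = 4.44 eV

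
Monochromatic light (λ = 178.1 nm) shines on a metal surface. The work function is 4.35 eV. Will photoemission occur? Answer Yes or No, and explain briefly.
Yes

For photoemission, the photon energy must exceed the work function.

Photon energy: E = hc/λ = 6.9615 eV
Work function: φ = 4.35 eV

Since E_photon (6.9615 eV) > φ (4.35 eV), photoemission WILL occur.
The threshold wavelength is λ₀ = hc/φ = 285.0 nm.
Since 178.1 nm < 285.0 nm, the light has sufficient energy.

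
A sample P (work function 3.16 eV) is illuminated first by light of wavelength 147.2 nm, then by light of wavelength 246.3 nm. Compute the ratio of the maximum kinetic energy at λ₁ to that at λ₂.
2.8085

Using Einstein's equation: KE_max = hc/λ - φ

For λ₁ = 147.2 nm:
E₁ = hc/λ₁ = 8.4228 eV
KE₁ = E₁ - φ = 8.4228 - 3.16 = 5.2628 eV

For λ₂ = 246.3 nm:
E₂ = hc/λ₂ = 5.0339 eV
KE₂ = E₂ - φ = 5.0339 - 3.16 = 1.8739 eV

Ratio: KE₁/KE₂ = 5.2628/1.8739 = 2.8085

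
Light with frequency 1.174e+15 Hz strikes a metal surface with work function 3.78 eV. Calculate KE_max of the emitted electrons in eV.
1.0753 eV

Using Einstein's photoelectric equation: KE_max = hf - φ

First, calculate the photon energy:
E_photon = hf = (6.626×10⁻³⁴ J·s)(1.174e+15 Hz)
E_photon = 4.8553 eV

Then, the maximum kinetic energy:
KE_max = E_photon - φ = 4.8553 eV - 3.78 eV = 1.0753 eV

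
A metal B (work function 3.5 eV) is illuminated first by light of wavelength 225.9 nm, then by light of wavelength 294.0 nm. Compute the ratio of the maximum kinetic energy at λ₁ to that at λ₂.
2.7727

Using Einstein's equation: KE_max = hc/λ - φ

For λ₁ = 225.9 nm:
E₁ = hc/λ₁ = 5.4885 eV
KE₁ = E₁ - φ = 5.4885 - 3.5 = 1.9885 eV

For λ₂ = 294.0 nm:
E₂ = hc/λ₂ = 4.2171 eV
KE₂ = E₂ - φ = 4.2171 - 3.5 = 0.7171 eV

Ratio: KE₁/KE₂ = 1.9885/0.7171 = 2.7727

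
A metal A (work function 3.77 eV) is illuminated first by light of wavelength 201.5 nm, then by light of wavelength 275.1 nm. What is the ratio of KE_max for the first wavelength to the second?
3.2340

Using Einstein's equation: KE_max = hc/λ - φ

For λ₁ = 201.5 nm:
E₁ = hc/λ₁ = 6.1531 eV
KE₁ = E₁ - φ = 6.1531 - 3.77 = 2.3831 eV

For λ₂ = 275.1 nm:
E₂ = hc/λ₂ = 4.5069 eV
KE₂ = E₂ - φ = 4.5069 - 3.77 = 0.7369 eV

Ratio: KE₁/KE₂ = 2.3831/0.7369 = 3.2340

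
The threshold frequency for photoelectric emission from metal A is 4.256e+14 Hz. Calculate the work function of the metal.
1.76 eV

At the threshold frequency, photon energy equals work function:
φ = hf₀

Calculating:
φ = (6.626×10⁻³⁴ J·s)(4.256e+14 Hz)
φ = 1.76 eV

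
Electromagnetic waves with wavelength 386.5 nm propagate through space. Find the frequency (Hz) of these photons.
7.7566e+14 Hz

Using the wave equation: c = fλ

Solving for frequency:
f = c/λ = (3×10⁸ m/s) / (386.5×10⁻⁹ m)
f = 7.7566e+14 Hz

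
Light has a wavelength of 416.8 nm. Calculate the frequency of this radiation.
7.1927e+14 Hz

Using the wave equation: c = fλ

Solving for frequency:
f = c/λ = (3×10⁸ m/s) / (416.8×10⁻⁹ m)
f = 7.1927e+14 Hz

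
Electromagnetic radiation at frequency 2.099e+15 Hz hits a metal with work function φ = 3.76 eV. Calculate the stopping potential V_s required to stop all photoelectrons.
4.9208 V

The stopping potential V_s satisfies: eV_s = KE_max

First, find KE_max using Einstein's equation:
E_photon = hf = (6.626×10⁻³⁴ J·s)(2.099e+15 Hz) = 8.6808 eV
KE_max = E_photon - φ = 8.6808 - 3.76 = 4.9208 eV

Since eV_s = KE_max:
V_s = KE_max/e = 4.9208 V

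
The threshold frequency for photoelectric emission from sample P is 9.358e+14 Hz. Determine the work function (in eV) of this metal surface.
3.87 eV

At the threshold frequency, photon energy equals work function:
φ = hf₀

Calculating:
φ = (6.626×10⁻³⁴ J·s)(9.358e+14 Hz)
φ = 3.87 eV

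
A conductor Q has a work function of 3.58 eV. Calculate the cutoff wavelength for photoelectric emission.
346.32 nm

The threshold wavelength is when the photon energy equals the work function:
hc/λ₀ = φ

Solving for λ₀:
λ₀ = hc/φ = (6.626×10⁻³⁴ J·s)(3×10⁸ m/s) / (3.58 eV × 1.602×10⁻¹⁹ J/eV)
λ₀ = 346.32 nm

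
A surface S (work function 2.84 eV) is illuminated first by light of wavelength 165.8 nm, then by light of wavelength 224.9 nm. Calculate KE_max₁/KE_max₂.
1.7352

Using Einstein's equation: KE_max = hc/λ - φ

For λ₁ = 165.8 nm:
E₁ = hc/λ₁ = 7.4779 eV
KE₁ = E₁ - φ = 7.4779 - 2.84 = 4.6379 eV

For λ₂ = 224.9 nm:
E₂ = hc/λ₂ = 5.5129 eV
KE₂ = E₂ - φ = 5.5129 - 2.84 = 2.6729 eV

Ratio: KE₁/KE₂ = 4.6379/2.6729 = 1.7352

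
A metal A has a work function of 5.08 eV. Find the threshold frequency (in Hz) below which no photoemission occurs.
1.2283e+15 Hz

The threshold frequency is when the photon energy equals the work function:
hf₀ = φ

Solving for f₀:
f₀ = φ/h = (5.08 eV × 1.602×10⁻¹⁹ J/eV) / (6.626×10⁻³⁴ J·s)
f₀ = 1.2283e+15 Hz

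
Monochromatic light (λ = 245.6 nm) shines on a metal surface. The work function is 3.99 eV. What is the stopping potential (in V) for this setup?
1.0582 V

The stopping potential V_s satisfies: eV_s = KE_max

First, find KE_max using Einstein's equation:
E_photon = hc/λ = 5.0482 eV
KE_max = E_photon - φ = 5.0482 - 3.99 = 1.0582 eV

Since eV_s = KE_max:
V_s = KE_max/e = 1.0582 V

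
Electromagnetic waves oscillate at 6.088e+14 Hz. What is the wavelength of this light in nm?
492.43 nm

Using the wave equation: c = fλ

Solving for wavelength:
λ = c/f = (3×10⁸ m/s) / (6.088e+14 Hz)
λ = 492.43 nm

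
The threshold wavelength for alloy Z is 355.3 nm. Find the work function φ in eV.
3.49 eV

At the threshold wavelength, photon energy equals work function:
φ = hc/λ₀

Calculating:
φ = (6.626×10⁻³⁴ J·s)(3×10⁸ m/s) / (355.3×10⁻⁹ m)
φ = 3.49 eV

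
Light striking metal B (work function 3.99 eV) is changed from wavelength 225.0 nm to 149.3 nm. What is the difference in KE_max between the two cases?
2.7940 eV

Using Einstein's equation: KE_max = hc/λ - φ

For λ₁ = 225.0 nm:
KE₁ = hc/λ₁ - φ = 5.5104 - 3.99 = 1.5204 eV

For λ₂ = 149.3 nm:
KE₂ = hc/λ₂ - φ = 8.3044 - 3.99 = 4.3144 eV

Change in KE:
ΔKE = KE₂ - KE₁ = 4.3144 - 1.5204 = 2.7940 eV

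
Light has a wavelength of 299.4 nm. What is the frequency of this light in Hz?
1.0013e+15 Hz

Using the wave equation: c = fλ

Solving for frequency:
f = c/λ = (3×10⁸ m/s) / (299.4×10⁻⁹ m)
f = 1.0013e+15 Hz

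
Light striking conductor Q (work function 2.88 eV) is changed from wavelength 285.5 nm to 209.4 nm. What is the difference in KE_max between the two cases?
1.5782 eV

Using Einstein's equation: KE_max = hc/λ - φ

For λ₁ = 285.5 nm:
KE₁ = hc/λ₁ - φ = 4.3427 - 2.88 = 1.4627 eV

For λ₂ = 209.4 nm:
KE₂ = hc/λ₂ - φ = 5.9209 - 2.88 = 3.0409 eV

Change in KE:
ΔKE = KE₂ - KE₁ = 3.0409 - 1.4627 = 1.5782 eV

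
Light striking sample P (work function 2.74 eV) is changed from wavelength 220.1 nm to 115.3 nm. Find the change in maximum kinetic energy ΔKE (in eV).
5.1201 eV

Using Einstein's equation: KE_max = hc/λ - φ

For λ₁ = 220.1 nm:
KE₁ = hc/λ₁ - φ = 5.6331 - 2.74 = 2.8931 eV

For λ₂ = 115.3 nm:
KE₂ = hc/λ₂ - φ = 10.7532 - 2.74 = 8.0132 eV

Change in KE:
ΔKE = KE₂ - KE₁ = 8.0132 - 2.8931 = 5.1201 eV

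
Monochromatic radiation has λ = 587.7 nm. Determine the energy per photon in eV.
2.1097 eV

Using E = hf = hc/λ:

E = hc/λ = (6.626×10⁻³⁴ J·s)(3×10⁸ m/s) / (587.7×10⁻⁹ m)
E = 2.1097 eV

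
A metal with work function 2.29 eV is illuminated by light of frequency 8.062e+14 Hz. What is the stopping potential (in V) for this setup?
1.0442 V

The stopping potential V_s satisfies: eV_s = KE_max

First, find KE_max using Einstein's equation:
E_photon = hf = (6.626×10⁻³⁴ J·s)(8.062e+14 Hz) = 3.3342 eV
KE_max = E_photon - φ = 3.3342 - 2.29 = 1.0442 eV

Since eV_s = KE_max:
V_s = KE_max/e = 1.0442 V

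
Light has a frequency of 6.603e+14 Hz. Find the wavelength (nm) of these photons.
454.02 nm

Using the wave equation: c = fλ

Solving for wavelength:
λ = c/f = (3×10⁸ m/s) / (6.603e+14 Hz)
λ = 454.02 nm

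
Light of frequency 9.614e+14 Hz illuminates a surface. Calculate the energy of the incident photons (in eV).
3.9760 eV

Using E = hf:

E = hf = (6.626×10⁻³⁴ J·s)(9.614e+14 Hz)
E = 3.9760 eV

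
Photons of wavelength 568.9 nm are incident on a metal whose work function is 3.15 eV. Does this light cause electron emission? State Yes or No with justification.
No

For photoemission, the photon energy must exceed the work function.

Photon energy: E = hc/λ = 2.1794 eV
Work function: φ = 3.15 eV

Since E_photon (2.1794 eV) < φ (3.15 eV), photoemission will NOT occur.
The threshold wavelength is λ₀ = hc/φ = 393.6 nm.
Since 568.9 nm > 393.6 nm, the photons lack sufficient energy.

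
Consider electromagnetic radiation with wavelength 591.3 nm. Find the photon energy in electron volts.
2.0968 eV

Using E = hf = hc/λ:

E = hc/λ = (6.626×10⁻³⁴ J·s)(3×10⁸ m/s) / (591.3×10⁻⁹ m)
E = 2.0968 eV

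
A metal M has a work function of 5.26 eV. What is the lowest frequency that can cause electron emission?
1.2719e+15 Hz

The threshold frequency is when the photon energy equals the work function:
hf₀ = φ

Solving for f₀:
f₀ = φ/h = (5.26 eV × 1.602×10⁻¹⁹ J/eV) / (6.626×10⁻³⁴ J·s)
f₀ = 1.2719e+15 Hz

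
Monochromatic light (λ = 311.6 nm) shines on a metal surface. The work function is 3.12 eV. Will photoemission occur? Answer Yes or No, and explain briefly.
Yes

For photoemission, the photon energy must exceed the work function.

Photon energy: E = hc/λ = 3.9790 eV
Work function: φ = 3.12 eV

Since E_photon (3.9790 eV) > φ (3.12 eV), photoemission WILL occur.
The threshold wavelength is λ₀ = hc/φ = 397.4 nm.
Since 311.6 nm < 397.4 nm, the light has sufficient energy.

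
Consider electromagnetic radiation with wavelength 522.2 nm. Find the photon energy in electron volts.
2.3743 eV

Using E = hf = hc/λ:

E = hc/λ = (6.626×10⁻³⁴ J·s)(3×10⁸ m/s) / (522.2×10⁻⁹ m)
E = 2.3743 eV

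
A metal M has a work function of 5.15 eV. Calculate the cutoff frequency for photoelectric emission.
1.2453e+15 Hz

The threshold frequency is when the photon energy equals the work function:
hf₀ = φ

Solving for f₀:
f₀ = φ/h = (5.15 eV × 1.602×10⁻¹⁹ J/eV) / (6.626×10⁻³⁴ J·s)
f₀ = 1.2453e+15 Hz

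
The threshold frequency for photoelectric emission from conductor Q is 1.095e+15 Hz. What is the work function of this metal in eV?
4.53 eV

At the threshold frequency, photon energy equals work function:
φ = hf₀

Calculating:
φ = (6.626×10⁻³⁴ J·s)(1.095e+15 Hz)
φ = 4.53 eV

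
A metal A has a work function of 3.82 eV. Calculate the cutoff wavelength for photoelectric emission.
324.57 nm

The threshold wavelength is when the photon energy equals the work function:
hc/λ₀ = φ

Solving for λ₀:
λ₀ = hc/φ = (6.626×10⁻³⁴ J·s)(3×10⁸ m/s) / (3.82 eV × 1.602×10⁻¹⁹ J/eV)
λ₀ = 324.57 nm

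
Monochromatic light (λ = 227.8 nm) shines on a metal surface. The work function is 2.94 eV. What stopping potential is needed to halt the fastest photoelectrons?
2.5027 V

The stopping potential V_s satisfies: eV_s = KE_max

First, find KE_max using Einstein's equation:
E_photon = hc/λ = 5.4427 eV
KE_max = E_photon - φ = 5.4427 - 2.94 = 2.5027 eV

Since eV_s = KE_max:
V_s = KE_max/e = 2.5027 V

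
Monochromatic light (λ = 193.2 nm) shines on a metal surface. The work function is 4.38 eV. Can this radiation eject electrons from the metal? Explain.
Yes

For photoemission, the photon energy must exceed the work function.

Photon energy: E = hc/λ = 6.4174 eV
Work function: φ = 4.38 eV

Since E_photon (6.4174 eV) > φ (4.38 eV), photoemission WILL occur.
The threshold wavelength is λ₀ = hc/φ = 283.1 nm.
Since 193.2 nm < 283.1 nm, the light has sufficient energy.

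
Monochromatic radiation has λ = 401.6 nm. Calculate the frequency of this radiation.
7.4650e+14 Hz

Using the wave equation: c = fλ

Solving for frequency:
f = c/λ = (3×10⁸ m/s) / (401.6×10⁻⁹ m)
f = 7.4650e+14 Hz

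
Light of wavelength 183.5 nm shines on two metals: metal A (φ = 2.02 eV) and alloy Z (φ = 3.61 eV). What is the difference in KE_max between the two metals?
1.5900 eV

Using KE_max = hc/λ - φ for each metal:

Photon energy: E = hc/λ = 6.7566 eV

For metal A (φ₁ = 2.02 eV):
KE₁ = E - φ₁ = 6.7566 - 2.02 = 4.7366 eV

For alloy Z (φ₂ = 3.61 eV):
KE₂ = E - φ₂ = 6.7566 - 3.61 = 3.1466 eV

Difference:
ΔKE = KE₁ - KE₂ = 4.7366 - 3.1466 = 1.5900 eV

Note: The difference equals the difference in work functions: 3.61 - 2.02 = 1.59 eV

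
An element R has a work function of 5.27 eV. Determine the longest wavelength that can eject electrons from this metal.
235.26 nm

The threshold wavelength is when the photon energy equals the work function:
hc/λ₀ = φ

Solving for λ₀:
λ₀ = hc/φ = (6.626×10⁻³⁴ J·s)(3×10⁸ m/s) / (5.27 eV × 1.602×10⁻¹⁹ J/eV)
λ₀ = 235.26 nm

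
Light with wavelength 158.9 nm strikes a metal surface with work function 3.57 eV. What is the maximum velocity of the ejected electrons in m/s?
1.2202e+06 m/s

First, find the maximum kinetic energy:
E_photon = hc/λ = 7.8027 eV
KE_max = E_photon - φ = 7.8027 - 3.57 = 4.2327 eV

Convert to Joules: KE_max = 4.2327 × 1.602×10⁻¹⁹ J = 6.7815e-19 J

Then use KE = ½mv² to find velocity:
v = √(2·KE/m) = √(2 × 6.7815e-19 J / 9.109e-31 kg)
v = 1.2202e+06 m/s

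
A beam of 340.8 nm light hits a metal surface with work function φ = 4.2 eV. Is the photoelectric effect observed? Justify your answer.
No

For photoemission, the photon energy must exceed the work function.

Photon energy: E = hc/λ = 3.6380 eV
Work function: φ = 4.2 eV

Since E_photon (3.6380 eV) < φ (4.2 eV), photoemission will NOT occur.
The threshold wavelength is λ₀ = hc/φ = 295.2 nm.
Since 340.8 nm > 295.2 nm, the photons lack sufficient energy.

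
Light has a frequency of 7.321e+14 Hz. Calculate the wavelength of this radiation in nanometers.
409.50 nm

Using the wave equation: c = fλ

Solving for wavelength:
λ = c/f = (3×10⁸ m/s) / (7.321e+14 Hz)
λ = 409.50 nm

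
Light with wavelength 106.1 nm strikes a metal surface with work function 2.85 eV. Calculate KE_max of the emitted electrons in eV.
8.8356 eV

Using Einstein's photoelectric equation: KE_max = hf - φ = hc/λ - φ

First, calculate the photon energy:
E_photon = hc/λ = (6.626×10⁻³⁴ J·s)(3×10⁸ m/s) / (106.1×10⁻⁹ m)
E_photon = 11.6856 eV

Then, the maximum kinetic energy:
KE_max = E_photon - φ = 11.6856 eV - 2.85 eV = 8.8356 eV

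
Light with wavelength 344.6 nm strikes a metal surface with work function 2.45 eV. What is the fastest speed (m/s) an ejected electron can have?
6.3545e+05 m/s

First, find the maximum kinetic energy:
E_photon = hc/λ = 3.5979 eV
KE_max = E_photon - φ = 3.5979 - 2.45 = 1.1479 eV

Convert to Joules: KE_max = 1.1479 × 1.602×10⁻¹⁹ J = 1.8392e-19 J

Then use KE = ½mv² to find velocity:
v = √(2·KE/m) = √(2 × 1.8392e-19 J / 9.109e-31 kg)
v = 6.3545e+05 m/s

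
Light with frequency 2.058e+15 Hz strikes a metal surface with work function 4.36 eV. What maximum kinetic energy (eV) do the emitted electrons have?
4.1512 eV

Using Einstein's photoelectric equation: KE_max = hf - φ

First, calculate the photon energy:
E_photon = hf = (6.626×10⁻³⁴ J·s)(2.058e+15 Hz)
E_photon = 8.5112 eV

Then, the maximum kinetic energy:
KE_max = E_photon - φ = 8.5112 eV - 4.36 eV = 4.1512 eV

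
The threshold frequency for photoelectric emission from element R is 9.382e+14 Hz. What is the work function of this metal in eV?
3.88 eV

At the threshold frequency, photon energy equals work function:
φ = hf₀

Calculating:
φ = (6.626×10⁻³⁴ J·s)(9.382e+14 Hz)
φ = 3.88 eV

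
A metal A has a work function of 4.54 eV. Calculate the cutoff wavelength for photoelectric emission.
273.09 nm

The threshold wavelength is when the photon energy equals the work function:
hc/λ₀ = φ

Solving for λ₀:
λ₀ = hc/φ = (6.626×10⁻³⁴ J·s)(3×10⁸ m/s) / (4.54 eV × 1.602×10⁻¹⁹ J/eV)
λ₀ = 273.09 nm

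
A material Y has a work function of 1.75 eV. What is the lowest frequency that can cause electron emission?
4.2315e+14 Hz

The threshold frequency is when the photon energy equals the work function:
hf₀ = φ

Solving for f₀:
f₀ = φ/h = (1.75 eV × 1.602×10⁻¹⁹ J/eV) / (6.626×10⁻³⁴ J·s)
f₀ = 4.2315e+14 Hz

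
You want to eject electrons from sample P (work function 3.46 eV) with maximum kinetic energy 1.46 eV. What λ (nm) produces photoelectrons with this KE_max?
252.00 nm

From Einstein's equation: KE_max = hc/λ - φ

Rearranging for λ:
hc/λ = KE_max + φ
λ = hc/(KE_max + φ)

Required photon energy:
E_photon = KE_max + φ = 1.46 + 3.46 = 4.92 eV

Required wavelength:
λ = hc/E_photon = (6.626×10⁻³⁴)(3×10⁸) / (4.92 × 1.602×10⁻¹⁹)
λ = 252.00 nm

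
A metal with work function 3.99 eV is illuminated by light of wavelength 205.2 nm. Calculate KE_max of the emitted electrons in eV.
2.0521 eV

Using Einstein's photoelectric equation: KE_max = hf - φ = hc/λ - φ

First, calculate the photon energy:
E_photon = hc/λ = (6.626×10⁻³⁴ J·s)(3×10⁸ m/s) / (205.2×10⁻⁹ m)
E_photon = 6.0421 eV

Then, the maximum kinetic energy:
KE_max = E_photon - φ = 6.0421 eV - 3.99 eV = 2.0521 eV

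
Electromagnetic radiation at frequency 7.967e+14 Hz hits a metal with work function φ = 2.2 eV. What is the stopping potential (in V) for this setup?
1.0949 V

The stopping potential V_s satisfies: eV_s = KE_max

First, find KE_max using Einstein's equation:
E_photon = hf = (6.626×10⁻³⁴ J·s)(7.967e+14 Hz) = 3.2949 eV
KE_max = E_photon - φ = 3.2949 - 2.2 = 1.0949 eV

Since eV_s = KE_max:
V_s = KE_max/e = 1.0949 V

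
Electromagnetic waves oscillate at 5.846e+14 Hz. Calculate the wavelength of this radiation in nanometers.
512.82 nm

Using the wave equation: c = fλ

Solving for wavelength:
λ = c/f = (3×10⁸ m/s) / (5.846e+14 Hz)
λ = 512.82 nm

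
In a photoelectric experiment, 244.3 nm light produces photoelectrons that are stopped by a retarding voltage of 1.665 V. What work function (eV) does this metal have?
3.41 eV

The stopping potential gives the maximum kinetic energy: KE_max = eV_s = 1.665 eV

From Einstein's photoelectric equation: KE_max = hc/λ - φ
Rearranging: φ = hc/λ - KE_max

Calculate photon energy:
E_photon = hc/λ = (6.626×10⁻³⁴ J·s)(3×10⁸ m/s) / (244.3×10⁻⁹ m) = 5.0751 eV

Therefore:
φ = 5.0751 - 1.665 = 3.41 eV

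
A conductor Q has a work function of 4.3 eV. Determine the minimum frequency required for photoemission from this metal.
1.0397e+15 Hz

The threshold frequency is when the photon energy equals the work function:
hf₀ = φ

Solving for f₀:
f₀ = φ/h = (4.3 eV × 1.602×10⁻¹⁹ J/eV) / (6.626×10⁻³⁴ J·s)
f₀ = 1.0397e+15 Hz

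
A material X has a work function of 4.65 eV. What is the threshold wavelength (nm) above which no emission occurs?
266.63 nm

The threshold wavelength is when the photon energy equals the work function:
hc/λ₀ = φ

Solving for λ₀:
λ₀ = hc/φ = (6.626×10⁻³⁴ J·s)(3×10⁸ m/s) / (4.65 eV × 1.602×10⁻¹⁹ J/eV)
λ₀ = 266.63 nm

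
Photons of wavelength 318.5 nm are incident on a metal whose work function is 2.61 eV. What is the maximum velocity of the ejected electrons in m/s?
6.7173e+05 m/s

First, find the maximum kinetic energy:
E_photon = hc/λ = 3.8928 eV
KE_max = E_photon - φ = 3.8928 - 2.61 = 1.2828 eV

Convert to Joules: KE_max = 1.2828 × 1.602×10⁻¹⁹ J = 2.0552e-19 J

Then use KE = ½mv² to find velocity:
v = √(2·KE/m) = √(2 × 2.0552e-19 J / 9.109e-31 kg)
v = 6.7173e+05 m/s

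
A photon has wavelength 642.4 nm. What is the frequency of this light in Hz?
4.6668e+14 Hz

Using the wave equation: c = fλ

Solving for frequency:
f = c/λ = (3×10⁸ m/s) / (642.4×10⁻⁹ m)
f = 4.6668e+14 Hz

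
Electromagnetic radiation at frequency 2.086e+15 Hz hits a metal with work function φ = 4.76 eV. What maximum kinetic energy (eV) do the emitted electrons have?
3.8670 eV

Using Einstein's photoelectric equation: KE_max = hf - φ

First, calculate the photon energy:
E_photon = hf = (6.626×10⁻³⁴ J·s)(2.086e+15 Hz)
E_photon = 8.6270 eV

Then, the maximum kinetic energy:
KE_max = E_photon - φ = 8.6270 eV - 4.76 eV = 3.8670 eV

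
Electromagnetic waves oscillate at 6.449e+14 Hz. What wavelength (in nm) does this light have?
464.87 nm

Using the wave equation: c = fλ

Solving for wavelength:
λ = c/f = (3×10⁸ m/s) / (6.449e+14 Hz)
λ = 464.87 nm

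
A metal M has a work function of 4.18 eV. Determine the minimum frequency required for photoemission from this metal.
1.0107e+15 Hz

The threshold frequency is when the photon energy equals the work function:
hf₀ = φ

Solving for f₀:
f₀ = φ/h = (4.18 eV × 1.602×10⁻¹⁹ J/eV) / (6.626×10⁻³⁴ J·s)
f₀ = 1.0107e+15 Hz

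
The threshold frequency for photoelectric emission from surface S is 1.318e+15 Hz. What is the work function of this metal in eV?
5.45 eV

At the threshold frequency, photon energy equals work function:
φ = hf₀

Calculating:
φ = (6.626×10⁻³⁴ J·s)(1.318e+15 Hz)
φ = 5.45 eV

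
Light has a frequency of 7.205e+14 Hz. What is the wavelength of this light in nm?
416.09 nm

Using the wave equation: c = fλ

Solving for wavelength:
λ = c/f = (3×10⁸ m/s) / (7.205e+14 Hz)
λ = 416.09 nm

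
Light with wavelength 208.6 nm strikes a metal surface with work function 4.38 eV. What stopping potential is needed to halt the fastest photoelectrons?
1.5636 V

The stopping potential V_s satisfies: eV_s = KE_max

First, find KE_max using Einstein's equation:
E_photon = hc/λ = 5.9436 eV
KE_max = E_photon - φ = 5.9436 - 4.38 = 1.5636 eV

Since eV_s = KE_max:
V_s = KE_max/e = 1.5636 V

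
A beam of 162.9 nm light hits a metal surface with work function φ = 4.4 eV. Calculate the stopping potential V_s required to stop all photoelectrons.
3.2111 V

The stopping potential V_s satisfies: eV_s = KE_max

First, find KE_max using Einstein's equation:
E_photon = hc/λ = 7.6111 eV
KE_max = E_photon - φ = 7.6111 - 4.4 = 3.2111 eV

Since eV_s = KE_max:
V_s = KE_max/e = 3.2111 V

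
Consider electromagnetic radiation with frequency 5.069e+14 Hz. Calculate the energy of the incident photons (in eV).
2.0964 eV

Using E = hf:

E = hf = (6.626×10⁻³⁴ J·s)(5.069e+14 Hz)
E = 2.0964 eV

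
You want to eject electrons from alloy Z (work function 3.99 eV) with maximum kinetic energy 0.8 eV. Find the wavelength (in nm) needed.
258.84 nm

From Einstein's equation: KE_max = hc/λ - φ

Rearranging for λ:
hc/λ = KE_max + φ
λ = hc/(KE_max + φ)

Required photon energy:
E_photon = KE_max + φ = 0.8 + 3.99 = 4.79 eV

Required wavelength:
λ = hc/E_photon = (6.626×10⁻³⁴)(3×10⁸) / (4.79 × 1.602×10⁻¹⁹)
λ = 258.84 nm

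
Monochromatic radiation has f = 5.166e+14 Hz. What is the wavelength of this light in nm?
580.32 nm

Using the wave equation: c = fλ

Solving for wavelength:
λ = c/f = (3×10⁸ m/s) / (5.166e+14 Hz)
λ = 580.32 nm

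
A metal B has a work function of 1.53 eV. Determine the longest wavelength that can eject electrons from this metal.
810.35 nm

The threshold wavelength is when the photon energy equals the work function:
hc/λ₀ = φ

Solving for λ₀:
λ₀ = hc/φ = (6.626×10⁻³⁴ J·s)(3×10⁸ m/s) / (1.53 eV × 1.602×10⁻¹⁹ J/eV)
λ₀ = 810.35 nm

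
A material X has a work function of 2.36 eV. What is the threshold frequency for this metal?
5.7065e+14 Hz

The threshold frequency is when the photon energy equals the work function:
hf₀ = φ

Solving for f₀:
f₀ = φ/h = (2.36 eV × 1.602×10⁻¹⁹ J/eV) / (6.626×10⁻³⁴ J·s)
f₀ = 5.7065e+14 Hz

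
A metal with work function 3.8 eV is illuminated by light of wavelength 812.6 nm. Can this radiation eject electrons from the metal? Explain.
No

For photoemission, the photon energy must exceed the work function.

Photon energy: E = hc/λ = 1.5258 eV
Work function: φ = 3.8 eV

Since E_photon (1.5258 eV) < φ (3.8 eV), photoemission will NOT occur.
The threshold wavelength is λ₀ = hc/φ = 326.3 nm.
Since 812.6 nm > 326.3 nm, the photons lack sufficient energy.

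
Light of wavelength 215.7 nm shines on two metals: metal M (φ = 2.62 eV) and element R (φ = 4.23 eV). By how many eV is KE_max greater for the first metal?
1.6100 eV

Using KE_max = hc/λ - φ for each metal:

Photon energy: E = hc/λ = 5.7480 eV

For metal M (φ₁ = 2.62 eV):
KE₁ = E - φ₁ = 5.7480 - 2.62 = 3.1280 eV

For element R (φ₂ = 4.23 eV):
KE₂ = E - φ₂ = 5.7480 - 4.23 = 1.5180 eV

Difference:
ΔKE = KE₁ - KE₂ = 3.1280 - 1.5180 = 1.6100 eV

Note: The difference equals the difference in work functions: 4.23 - 2.62 = 1.61 eV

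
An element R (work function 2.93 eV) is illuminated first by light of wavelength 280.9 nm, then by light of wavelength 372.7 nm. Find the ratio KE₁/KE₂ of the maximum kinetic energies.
3.7409

Using Einstein's equation: KE_max = hc/λ - φ

For λ₁ = 280.9 nm:
E₁ = hc/λ₁ = 4.4138 eV
KE₁ = E₁ - φ = 4.4138 - 2.93 = 1.4838 eV

For λ₂ = 372.7 nm:
E₂ = hc/λ₂ = 3.3266 eV
KE₂ = E₂ - φ = 3.3266 - 2.93 = 0.3966 eV

Ratio: KE₁/KE₂ = 1.4838/0.3966 = 3.7409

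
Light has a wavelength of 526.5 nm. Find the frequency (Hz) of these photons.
5.6941e+14 Hz

Using the wave equation: c = fλ

Solving for frequency:
f = c/λ = (3×10⁸ m/s) / (526.5×10⁻⁹ m)
f = 5.6941e+14 Hz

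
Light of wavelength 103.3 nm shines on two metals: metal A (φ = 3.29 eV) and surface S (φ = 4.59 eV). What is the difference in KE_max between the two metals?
1.3000 eV

Using KE_max = hc/λ - φ for each metal:

Photon energy: E = hc/λ = 12.0023 eV

For metal A (φ₁ = 3.29 eV):
KE₁ = E - φ₁ = 12.0023 - 3.29 = 8.7123 eV

For surface S (φ₂ = 4.59 eV):
KE₂ = E - φ₂ = 12.0023 - 4.59 = 7.4123 eV

Difference:
ΔKE = KE₁ - KE₂ = 8.7123 - 7.4123 = 1.3000 eV

Note: The difference equals the difference in work functions: 4.59 - 3.29 = 1.30 eV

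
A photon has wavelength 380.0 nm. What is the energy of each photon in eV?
3.2627 eV

Using E = hf = hc/λ:

E = hc/λ = (6.626×10⁻³⁴ J·s)(3×10⁸ m/s) / (380.0×10⁻⁹ m)
E = 3.2627 eV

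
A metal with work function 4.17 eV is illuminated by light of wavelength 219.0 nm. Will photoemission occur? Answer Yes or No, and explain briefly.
Yes

For photoemission, the photon energy must exceed the work function.

Photon energy: E = hc/λ = 5.6614 eV
Work function: φ = 4.17 eV

Since E_photon (5.6614 eV) > φ (4.17 eV), photoemission WILL occur.
The threshold wavelength is λ₀ = hc/φ = 297.3 nm.
Since 219.0 nm < 297.3 nm, the light has sufficient energy.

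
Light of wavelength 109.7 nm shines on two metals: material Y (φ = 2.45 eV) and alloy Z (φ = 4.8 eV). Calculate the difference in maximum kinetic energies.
2.3500 eV

Using KE_max = hc/λ - φ for each metal:

Photon energy: E = hc/λ = 11.3021 eV

For material Y (φ₁ = 2.45 eV):
KE₁ = E - φ₁ = 11.3021 - 2.45 = 8.8521 eV

For alloy Z (φ₂ = 4.8 eV):
KE₂ = E - φ₂ = 11.3021 - 4.8 = 6.5021 eV

Difference:
ΔKE = KE₁ - KE₂ = 8.8521 - 6.5021 = 2.3500 eV

Note: The difference equals the difference in work functions: 4.8 - 2.45 = 2.35 eV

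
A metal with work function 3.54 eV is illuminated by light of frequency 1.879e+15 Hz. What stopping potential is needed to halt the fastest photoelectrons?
4.2309 V

The stopping potential V_s satisfies: eV_s = KE_max

First, find KE_max using Einstein's equation:
E_photon = hf = (6.626×10⁻³⁴ J·s)(1.879e+15 Hz) = 7.7709 eV
KE_max = E_photon - φ = 7.7709 - 3.54 = 4.2309 eV

Since eV_s = KE_max:
V_s = KE_max/e = 4.2309 V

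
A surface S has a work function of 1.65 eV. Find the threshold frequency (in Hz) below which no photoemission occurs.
3.9897e+14 Hz

The threshold frequency is when the photon energy equals the work function:
hf₀ = φ

Solving for f₀:
f₀ = φ/h = (1.65 eV × 1.602×10⁻¹⁹ J/eV) / (6.626×10⁻³⁴ J·s)
f₀ = 3.9897e+14 Hz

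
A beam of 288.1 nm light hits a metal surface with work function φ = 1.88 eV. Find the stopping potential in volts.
2.4235 V

The stopping potential V_s satisfies: eV_s = KE_max

First, find KE_max using Einstein's equation:
E_photon = hc/λ = 4.3035 eV
KE_max = E_photon - φ = 4.3035 - 1.88 = 2.4235 eV

Since eV_s = KE_max:
V_s = KE_max/e = 2.4235 V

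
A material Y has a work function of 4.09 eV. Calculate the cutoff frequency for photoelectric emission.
9.8896e+14 Hz

The threshold frequency is when the photon energy equals the work function:
hf₀ = φ

Solving for f₀:
f₀ = φ/h = (4.09 eV × 1.602×10⁻¹⁹ J/eV) / (6.626×10⁻³⁴ J·s)
f₀ = 9.8896e+14 Hz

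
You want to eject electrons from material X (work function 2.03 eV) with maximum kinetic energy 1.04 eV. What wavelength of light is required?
403.86 nm

From Einstein's equation: KE_max = hc/λ - φ

Rearranging for λ:
hc/λ = KE_max + φ
λ = hc/(KE_max + φ)

Required photon energy:
E_photon = KE_max + φ = 1.04 + 2.03 = 3.07 eV

Required wavelength:
λ = hc/E_photon = (6.626×10⁻³⁴)(3×10⁸) / (3.07 × 1.602×10⁻¹⁹)
λ = 403.86 nm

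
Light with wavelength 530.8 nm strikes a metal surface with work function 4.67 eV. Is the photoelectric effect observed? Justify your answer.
No

For photoemission, the photon energy must exceed the work function.

Photon energy: E = hc/λ = 2.3358 eV
Work function: φ = 4.67 eV

Since E_photon (2.3358 eV) < φ (4.67 eV), photoemission will NOT occur.
The threshold wavelength is λ₀ = hc/φ = 265.5 nm.
Since 530.8 nm > 265.5 nm, the photons lack sufficient energy.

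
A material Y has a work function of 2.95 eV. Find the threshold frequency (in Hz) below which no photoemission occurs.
7.1331e+14 Hz

The threshold frequency is when the photon energy equals the work function:
hf₀ = φ

Solving for f₀:
f₀ = φ/h = (2.95 eV × 1.602×10⁻¹⁹ J/eV) / (6.626×10⁻³⁴ J·s)
f₀ = 7.1331e+14 Hz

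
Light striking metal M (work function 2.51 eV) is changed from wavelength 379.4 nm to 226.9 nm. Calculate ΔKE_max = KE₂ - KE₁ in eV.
2.1964 eV

Using Einstein's equation: KE_max = hc/λ - φ

For λ₁ = 379.4 nm:
KE₁ = hc/λ₁ - φ = 3.2679 - 2.51 = 0.7579 eV

For λ₂ = 226.9 nm:
KE₂ = hc/λ₂ - φ = 5.4643 - 2.51 = 2.9543 eV

Change in KE:
ΔKE = KE₂ - KE₁ = 2.9543 - 0.7579 = 2.1964 eV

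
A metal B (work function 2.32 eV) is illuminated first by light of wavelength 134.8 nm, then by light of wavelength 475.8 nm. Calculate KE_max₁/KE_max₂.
24.0641

Using Einstein's equation: KE_max = hc/λ - φ

For λ₁ = 134.8 nm:
E₁ = hc/λ₁ = 9.1976 eV
KE₁ = E₁ - φ = 9.1976 - 2.32 = 6.8776 eV

For λ₂ = 475.8 nm:
E₂ = hc/λ₂ = 2.6058 eV
KE₂ = E₂ - φ = 2.6058 - 2.32 = 0.2858 eV

Ratio: KE₁/KE₂ = 6.8776/0.2858 = 24.0641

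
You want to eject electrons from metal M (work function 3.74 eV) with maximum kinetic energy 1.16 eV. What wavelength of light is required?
253.03 nm

From Einstein's equation: KE_max = hc/λ - φ

Rearranging for λ:
hc/λ = KE_max + φ
λ = hc/(KE_max + φ)

Required photon energy:
E_photon = KE_max + φ = 1.16 + 3.74 = 4.90 eV

Required wavelength:
λ = hc/E_photon = (6.626×10⁻³⁴)(3×10⁸) / (4.90 × 1.602×10⁻¹⁹)
λ = 253.03 nm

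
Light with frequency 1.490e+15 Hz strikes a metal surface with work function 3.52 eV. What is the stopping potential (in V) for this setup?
2.6421 V

The stopping potential V_s satisfies: eV_s = KE_max

First, find KE_max using Einstein's equation:
E_photon = hf = (6.626×10⁻³⁴ J·s)(1.490e+15 Hz) = 6.1621 eV
KE_max = E_photon - φ = 6.1621 - 3.52 = 2.6421 eV

Since eV_s = KE_max:
V_s = KE_max/e = 2.6421 V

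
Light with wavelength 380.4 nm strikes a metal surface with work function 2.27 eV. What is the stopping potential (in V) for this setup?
0.9893 V

The stopping potential V_s satisfies: eV_s = KE_max

First, find KE_max using Einstein's equation:
E_photon = hc/λ = 3.2593 eV
KE_max = E_photon - φ = 3.2593 - 2.27 = 0.9893 eV

Since eV_s = KE_max:
V_s = KE_max/e = 0.9893 V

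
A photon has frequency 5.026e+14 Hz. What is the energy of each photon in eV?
2.0786 eV

Using E = hf:

E = hf = (6.626×10⁻³⁴ J·s)(5.026e+14 Hz)
E = 2.0786 eV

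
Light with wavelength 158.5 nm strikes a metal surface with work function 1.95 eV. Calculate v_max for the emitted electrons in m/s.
1.4372e+06 m/s

First, find the maximum kinetic energy:
E_photon = hc/λ = 7.8223 eV
KE_max = E_photon - φ = 7.8223 - 1.95 = 5.8723 eV

Convert to Joules: KE_max = 5.8723 × 1.602×10⁻¹⁹ J = 9.4085e-19 J

Then use KE = ½mv² to find velocity:
v = √(2·KE/m) = √(2 × 9.4085e-19 J / 9.109e-31 kg)
v = 1.4372e+06 m/s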